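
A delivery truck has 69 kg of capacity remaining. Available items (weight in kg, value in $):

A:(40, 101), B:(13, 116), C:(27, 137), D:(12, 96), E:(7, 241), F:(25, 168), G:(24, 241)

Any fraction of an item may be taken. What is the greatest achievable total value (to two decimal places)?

781.36

Sort by value per unit weight and fill in that order.
Ratios (sorted): E 34.43, G 10.04, B 8.92, D 8.00, F 6.72, C 5.07, A 2.52
take E (7 @ 241); take G (24 @ 241); take B (13 @ 116); take D (12 @ 96); take 13/25 of F → 87.36. Capacity used 69/69.
Total value = 781.36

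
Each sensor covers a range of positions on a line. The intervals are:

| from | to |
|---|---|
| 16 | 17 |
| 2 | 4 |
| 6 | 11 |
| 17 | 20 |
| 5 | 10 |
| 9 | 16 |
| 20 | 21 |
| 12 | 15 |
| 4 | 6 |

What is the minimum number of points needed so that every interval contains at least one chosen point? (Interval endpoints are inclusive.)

5

Sort by right endpoint; whenever an interval is uncovered, place a point at its right end.
By right end: [2,4]  [4,6]  [5,10]  [6,11]  [12,15]  [9,16]  [16,17]  [17,20]  [20,21]
[2,4] uncovered → point at 4; [5,10] uncovered → point at 10; [12,15] uncovered → point at 15; [16,17] uncovered → point at 17; [20,21] uncovered → point at 21.
Points: 4, 10, 15, 17, 21 (5 total).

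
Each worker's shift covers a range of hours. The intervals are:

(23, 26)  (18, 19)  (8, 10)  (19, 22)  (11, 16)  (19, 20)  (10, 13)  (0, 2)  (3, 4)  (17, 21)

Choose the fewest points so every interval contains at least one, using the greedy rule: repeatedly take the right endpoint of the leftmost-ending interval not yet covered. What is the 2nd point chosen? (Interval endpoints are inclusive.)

4

Process intervals by earliest right end; each time one isn't hit yet, stab at its right endpoint.
Sorted: [0,2] [3,4] [8,10] [10,13] [11,16] [18,19] [19,20] [17,21] [19,22] [23,26]
{[0,2]} hit by 2; {[3,4]} hit by 4; {[8,10],[10,13]} hit by 10; {[11,16]} hit by 16; {[18,19],[19,20],[17,21],[19,22]} hit by 19; {[23,26]} hit by 26.
Points: 2, 4, 10, 16, 19, 26 (6 total).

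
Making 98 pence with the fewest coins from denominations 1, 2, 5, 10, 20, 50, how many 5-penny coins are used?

Use the largest denomination that fits, subtract, and repeat.
98 − 1×50→48 − 2×20→8 − 1×5→3 − 1×2→1 − 1×1→0
Count of 5: 1

1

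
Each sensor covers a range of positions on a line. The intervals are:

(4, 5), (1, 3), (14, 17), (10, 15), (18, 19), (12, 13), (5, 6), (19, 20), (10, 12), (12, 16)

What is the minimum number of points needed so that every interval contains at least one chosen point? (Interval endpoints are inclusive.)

5

By right end: [1,3]  [4,5]  [5,6]  [10,12]  [12,13]  [10,15]  [12,16]  [14,17]  [18,19]  [19,20]
[1,3] uncovered → point at 3; [4,5] uncovered → point at 5; [10,12] uncovered → point at 12; [14,17] uncovered → point at 17; [18,19] uncovered → point at 19.
Points: 3, 5, 12, 17, 19 (5 total).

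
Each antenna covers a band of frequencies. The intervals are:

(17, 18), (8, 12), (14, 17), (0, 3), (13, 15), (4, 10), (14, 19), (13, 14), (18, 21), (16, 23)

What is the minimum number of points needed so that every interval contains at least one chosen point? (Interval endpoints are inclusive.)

Sort by right endpoint; whenever an interval is uncovered, place a point at its right end.
By right end: [0,3]  [4,10]  [8,12]  [13,14]  [13,15]  [14,17]  [17,18]  [14,19]  [18,21]  [16,23]
[0,3] uncovered → point at 3; [4,10] uncovered → point at 10; [13,14] uncovered → point at 14; [17,18] uncovered → point at 18.
Points: 3, 10, 14, 18 (4 total).

4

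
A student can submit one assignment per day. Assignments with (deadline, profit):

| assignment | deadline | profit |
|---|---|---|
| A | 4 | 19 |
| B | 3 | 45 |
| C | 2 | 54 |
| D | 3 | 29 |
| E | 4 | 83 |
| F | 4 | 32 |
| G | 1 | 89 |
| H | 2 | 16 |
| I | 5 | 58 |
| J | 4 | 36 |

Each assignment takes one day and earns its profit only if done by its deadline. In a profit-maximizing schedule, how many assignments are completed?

Sort by profit descending; place each in the latest free slot ≤ its deadline.
By profit: G(d1,89), E(d4,83), I(d5,58), C(d2,54), B(d3,45), J(d4,36), F(d4,32), D(d3,29), A(d4,19), H(d2,16)
G→slot 1; E→slot 4; I→slot 5; C→slot 2; B→slot 3; J skipped; F skipped; D skipped; A skipped; H skipped.
5 of 10 scheduled.

5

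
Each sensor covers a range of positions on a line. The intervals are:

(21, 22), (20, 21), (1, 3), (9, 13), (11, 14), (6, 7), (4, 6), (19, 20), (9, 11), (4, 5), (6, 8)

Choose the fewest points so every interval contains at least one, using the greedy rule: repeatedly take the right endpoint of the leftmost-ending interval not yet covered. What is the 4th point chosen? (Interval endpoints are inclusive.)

Sort by right endpoint; whenever an interval is uncovered, place a point at its right end.
Sorted: [1,3] [4,5] [4,6] [6,7] [6,8] [9,11] [9,13] [11,14] [19,20] [20,21] [21,22]
{[1,3]} hit by 3; {[4,5],[4,6]} hit by 5; {[6,7],[6,8]} hit by 7; {[9,11],[9,13],[11,14]} hit by 11; {[19,20],[20,21]} hit by 20; {[21,22]} hit by 22.
Points: 3, 5, 7, 11, 20, 22 (6 total).

11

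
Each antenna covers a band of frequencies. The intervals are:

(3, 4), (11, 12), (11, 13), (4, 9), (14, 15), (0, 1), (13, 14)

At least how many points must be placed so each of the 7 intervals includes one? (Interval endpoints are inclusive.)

Process intervals by earliest right end; each time one isn't hit yet, stab at its right endpoint.
Sorted: [0,1] [3,4] [4,9] [11,12] [11,13] [13,14] [14,15]
{[0,1]} hit by 1; {[3,4],[4,9]} hit by 4; {[11,12],[11,13]} hit by 12; {[13,14],[14,15]} hit by 14.
Points: 1, 4, 12, 14 (4 total).

4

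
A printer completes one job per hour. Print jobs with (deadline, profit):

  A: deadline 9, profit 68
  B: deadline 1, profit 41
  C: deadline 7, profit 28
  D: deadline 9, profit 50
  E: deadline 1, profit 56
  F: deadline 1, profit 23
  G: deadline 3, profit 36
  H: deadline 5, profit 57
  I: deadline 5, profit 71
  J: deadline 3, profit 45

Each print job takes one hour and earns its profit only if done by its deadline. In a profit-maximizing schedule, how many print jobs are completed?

8

Sort by profit descending; place each in the latest free slot ≤ its deadline.
Profit order: I=71 A=68 H=57 E=56 D=50 J=45 B=41 G=36 C=28 F=23
Assign: I→slot 5, A→slot 9, H→slot 4, E→slot 1, D→slot 8, J→slot 3, B skipped, G→slot 2, C→slot 7, F skipped.
Slots: [1:E] [2:G] [3:J] [4:H] [5:I] [7:C] [8:D] [9:A]
8 of 10 scheduled.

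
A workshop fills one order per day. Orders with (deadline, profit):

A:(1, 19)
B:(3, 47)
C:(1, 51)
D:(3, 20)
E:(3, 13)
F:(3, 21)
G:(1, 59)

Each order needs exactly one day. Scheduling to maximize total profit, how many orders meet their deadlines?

3

Sort by profit descending; place each in the latest free slot ≤ its deadline.
Profit order: G=59 C=51 B=47 F=21 D=20 A=19 E=13
Assign: G→slot 1, C skipped, B→slot 3, F→slot 2, D skipped, A skipped, E skipped.
Slots: [1:G] [2:F] [3:B]
3 of 7 scheduled.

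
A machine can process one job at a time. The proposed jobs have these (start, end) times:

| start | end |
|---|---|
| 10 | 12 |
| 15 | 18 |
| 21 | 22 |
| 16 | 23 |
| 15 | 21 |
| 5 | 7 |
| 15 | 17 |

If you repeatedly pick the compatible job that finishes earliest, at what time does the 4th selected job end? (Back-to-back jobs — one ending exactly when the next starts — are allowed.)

22

Order by finish time; keep every interval that doesn't clash with the previous kept one.
By end time: (5,7), (10,12), (15,17), (15,18), (15,21), (21,22), (16,23).
Pick (5,7); next start ≥ 7 → (10,12); next start ≥ 12 → (15,17); next start ≥ 17 → (21,22).
Selected: (5,7) (10,12) (15,17) (21,22)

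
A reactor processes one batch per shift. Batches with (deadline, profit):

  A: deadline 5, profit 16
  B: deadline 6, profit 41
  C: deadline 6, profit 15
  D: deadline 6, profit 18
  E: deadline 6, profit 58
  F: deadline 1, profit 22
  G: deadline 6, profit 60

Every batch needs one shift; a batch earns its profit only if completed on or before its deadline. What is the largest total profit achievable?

215

Sort by profit descending; place each in the latest free slot ≤ its deadline.
Profit order: G=60 E=58 B=41 F=22 D=18 A=16 C=15
Assign: G→slot 6, E→slot 5, B→slot 4, F→slot 1, D→slot 3, A→slot 2, C skipped.
Slots: [1:F] [2:A] [3:D] [4:B] [5:E] [6:G]
Profit = 22 + 16 + 18 + 41 + 58 + 60 = 215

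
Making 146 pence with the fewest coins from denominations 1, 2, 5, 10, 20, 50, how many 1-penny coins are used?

Use the largest denomination that fits, subtract, and repeat.
146 − 2×50→46 − 2×20→6 − 1×5→1 − 1×1→0
Count of 1: 1

1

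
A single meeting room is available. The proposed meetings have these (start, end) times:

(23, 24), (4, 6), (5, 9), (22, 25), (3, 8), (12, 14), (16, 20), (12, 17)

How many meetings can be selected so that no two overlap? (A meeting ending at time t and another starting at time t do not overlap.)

Order by finish time; keep every interval that doesn't clash with the previous kept one.
Sorted by end: (4,6)  (3,8)  (5,9)  (12,14)  (12,17)  (16,20)  (23,24)  (22,25)
take (4,6); skip (5,9); take (12,14); take (16,20); take (23,24).
Selected 4 meetings.

4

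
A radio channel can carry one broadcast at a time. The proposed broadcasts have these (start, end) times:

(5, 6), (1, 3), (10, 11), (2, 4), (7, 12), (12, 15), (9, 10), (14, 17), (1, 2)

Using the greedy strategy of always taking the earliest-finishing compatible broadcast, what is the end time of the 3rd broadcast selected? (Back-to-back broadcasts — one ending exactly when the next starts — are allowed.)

6

Greedy by earliest finish: after sorting by end time, pick each interval compatible with the last pick.
Sorted by end: (1,2)  (1,3)  (2,4)  (5,6)  (9,10)  (10,11)  (7,12)  (12,15)  (14,17)
take (1,2); skip (1,3); take (2,4); take (5,6); take (9,10); take (10,11); skip (7,12); take (12,15).
Selected: (1,2) (2,4) (5,6) (9,10) (10,11) (12,15)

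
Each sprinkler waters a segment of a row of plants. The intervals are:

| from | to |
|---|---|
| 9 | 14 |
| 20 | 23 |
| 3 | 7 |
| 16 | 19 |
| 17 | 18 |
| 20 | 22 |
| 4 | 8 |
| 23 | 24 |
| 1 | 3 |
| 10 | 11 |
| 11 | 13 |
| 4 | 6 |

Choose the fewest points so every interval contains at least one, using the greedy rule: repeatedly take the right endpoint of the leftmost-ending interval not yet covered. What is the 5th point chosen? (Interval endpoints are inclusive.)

By right end: [1,3]  [4,6]  [3,7]  [4,8]  [10,11]  [11,13]  [9,14]  [17,18]  [16,19]  [20,22]  [20,23]  [23,24]
[1,3] uncovered → point at 3; [4,6] uncovered → point at 6; [10,11] uncovered → point at 11; [17,18] uncovered → point at 18; [20,22] uncovered → point at 22; [23,24] uncovered → point at 24.
Points: 3, 6, 11, 18, 22, 24 (6 total).

22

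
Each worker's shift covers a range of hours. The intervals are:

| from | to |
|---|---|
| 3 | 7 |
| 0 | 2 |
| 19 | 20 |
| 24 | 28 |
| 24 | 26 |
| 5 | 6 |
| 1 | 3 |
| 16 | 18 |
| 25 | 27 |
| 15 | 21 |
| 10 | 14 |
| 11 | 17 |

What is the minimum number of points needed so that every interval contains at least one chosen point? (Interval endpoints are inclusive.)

Sort by right endpoint; whenever an interval is uncovered, place a point at its right end.
Sorted: [0,2] [1,3] [5,6] [3,7] [10,14] [11,17] [16,18] [19,20] [15,21] [24,26] [25,27] [24,28]
{[0,2],[1,3]} hit by 2; {[5,6],[3,7]} hit by 6; {[10,14],[11,17]} hit by 14; {[16,18]} hit by 18; {[19,20],[15,21]} hit by 20; {[24,26],[25,27],[24,28]} hit by 26.
Points: 2, 6, 14, 18, 20, 26 (6 total).

6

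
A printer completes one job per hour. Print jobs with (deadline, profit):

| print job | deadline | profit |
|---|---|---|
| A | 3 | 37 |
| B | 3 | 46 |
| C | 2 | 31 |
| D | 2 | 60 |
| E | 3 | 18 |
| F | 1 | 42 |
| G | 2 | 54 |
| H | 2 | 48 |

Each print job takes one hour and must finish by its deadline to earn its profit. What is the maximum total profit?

Sort by profit descending; place each in the latest free slot ≤ its deadline.
By profit: D(d2,60), G(d2,54), H(d2,48), B(d3,46), F(d1,42), A(d3,37), C(d2,31), E(d3,18)
D→slot 2; G→slot 1; H skipped; B→slot 3; F skipped; A skipped; C skipped; E skipped.
Profit = 54 + 60 + 46 = 160

160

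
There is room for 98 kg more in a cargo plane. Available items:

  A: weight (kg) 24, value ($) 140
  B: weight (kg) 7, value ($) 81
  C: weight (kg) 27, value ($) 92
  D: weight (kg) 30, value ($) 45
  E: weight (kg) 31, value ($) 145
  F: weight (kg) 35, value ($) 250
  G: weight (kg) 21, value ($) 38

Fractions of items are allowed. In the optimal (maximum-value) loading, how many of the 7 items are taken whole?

4

Order: B (81/7=11.57) > F (250/35=7.14) > A (140/24=5.83) > E (145/31=4.68) > C (92/27=3.41) > G (38/21=1.81) > D (45/30=1.50)
Fill: take B (7 @ 81) → take F (35 @ 250) → take A (24 @ 140) → take E (31 @ 145) → take 1/27 of C → 3.41; 98/98 used.
4 item(s) taken whole; one partial (take 1/27 of C).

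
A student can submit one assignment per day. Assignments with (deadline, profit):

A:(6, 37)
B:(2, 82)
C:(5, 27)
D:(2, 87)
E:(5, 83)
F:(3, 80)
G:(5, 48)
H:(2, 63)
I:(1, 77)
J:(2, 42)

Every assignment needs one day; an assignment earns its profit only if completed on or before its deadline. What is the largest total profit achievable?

Sort by profit descending; place each in the latest free slot ≤ its deadline.
Profit order: D=87 E=83 B=82 F=80 I=77 H=63 G=48 J=42 A=37 C=27
Assign: D→slot 2, E→slot 5, B→slot 1, F→slot 3, I skipped, H skipped, G→slot 4, J skipped, A→slot 6, C skipped.
Slots: [1:B] [2:D] [3:F] [4:G] [5:E] [6:A]
Profit = 82 + 87 + 80 + 48 + 83 + 37 = 417

417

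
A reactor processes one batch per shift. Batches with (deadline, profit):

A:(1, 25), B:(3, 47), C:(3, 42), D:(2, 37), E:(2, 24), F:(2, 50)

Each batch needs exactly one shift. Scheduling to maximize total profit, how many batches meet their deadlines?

Profit order: F=50 B=47 C=42 D=37 A=25 E=24
Assign: F→slot 2, B→slot 3, C→slot 1, D skipped, A skipped, E skipped.
Slots: [1:C] [2:F] [3:B]
3 of 6 scheduled.

3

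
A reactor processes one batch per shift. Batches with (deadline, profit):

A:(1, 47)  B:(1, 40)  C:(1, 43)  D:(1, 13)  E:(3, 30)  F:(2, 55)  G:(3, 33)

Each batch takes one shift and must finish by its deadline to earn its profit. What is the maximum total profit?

Take jobs in profit order; each goes to the latest open slot no later than its deadline.
By profit: F(d2,55), A(d1,47), C(d1,43), B(d1,40), G(d3,33), E(d3,30), D(d1,13)
F→slot 2; A→slot 1; C skipped; B skipped; G→slot 3; E skipped; D skipped.
Profit = 47 + 55 + 33 = 135

135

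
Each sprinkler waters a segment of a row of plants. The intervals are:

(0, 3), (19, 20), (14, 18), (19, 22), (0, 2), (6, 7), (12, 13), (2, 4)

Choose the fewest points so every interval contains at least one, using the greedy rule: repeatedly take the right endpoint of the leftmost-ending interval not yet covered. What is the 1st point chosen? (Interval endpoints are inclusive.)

2

Sorted: [0,2] [0,3] [2,4] [6,7] [12,13] [14,18] [19,20] [19,22]
{[0,2],[0,3],[2,4]} hit by 2; {[6,7]} hit by 7; {[12,13]} hit by 13; {[14,18]} hit by 18; {[19,20],[19,22]} hit by 20.
Points: 2, 7, 13, 18, 20 (5 total).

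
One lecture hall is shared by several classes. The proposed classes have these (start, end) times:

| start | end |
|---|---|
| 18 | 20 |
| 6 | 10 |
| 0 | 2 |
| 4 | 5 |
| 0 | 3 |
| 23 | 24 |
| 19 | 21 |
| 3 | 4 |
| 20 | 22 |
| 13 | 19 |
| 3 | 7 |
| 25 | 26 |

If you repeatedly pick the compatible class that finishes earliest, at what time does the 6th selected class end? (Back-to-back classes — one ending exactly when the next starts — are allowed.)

Greedy by earliest finish: after sorting by end time, pick each interval compatible with the last pick.
By end time: (0,2), (0,3), (3,4), (4,5), (3,7), (6,10), (13,19), (18,20), (19,21), (20,22), (23,24), (25,26).
Pick (0,2); next start ≥ 2 → (3,4); next start ≥ 4 → (4,5); next start ≥ 5 → (6,10); next start ≥ 10 → (13,19); next start ≥ 19 → (19,21); next start ≥ 21 → (23,24); next start ≥ 24 → (25,26).
Selected: (0,2) (3,4) (4,5) (6,10) (13,19) (19,21) (23,24) (25,26)

21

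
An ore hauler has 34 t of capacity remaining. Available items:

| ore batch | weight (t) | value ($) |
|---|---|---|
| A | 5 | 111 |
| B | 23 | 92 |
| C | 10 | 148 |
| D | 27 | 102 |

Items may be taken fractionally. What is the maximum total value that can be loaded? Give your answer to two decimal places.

335.00

Order: A (111/5=22.20) > C (148/10=14.80) > B (92/23=4.00) > D (102/27=3.78)
Fill: take A (5 @ 111) → take C (10 @ 148) → take 19/23 of B → 76.00; 34/34 used.
Total value = 335.00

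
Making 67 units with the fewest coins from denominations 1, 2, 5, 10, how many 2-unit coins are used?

1

Greedy: take as many of the largest coin as possible, then repeat with the remainder.
67 − 6×10→7 − 1×5→2 − 1×2→0
Count of 2: 1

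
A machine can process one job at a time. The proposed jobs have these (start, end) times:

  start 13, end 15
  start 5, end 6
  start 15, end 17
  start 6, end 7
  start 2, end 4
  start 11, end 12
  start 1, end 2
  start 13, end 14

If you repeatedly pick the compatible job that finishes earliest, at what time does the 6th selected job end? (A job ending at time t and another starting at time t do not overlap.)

Sort by end time and greedily take each interval whose start is ≥ the last chosen end.
By end time: (1,2), (2,4), (5,6), (6,7), (11,12), (13,14), (13,15), (15,17).
Pick (1,2); next start ≥ 2 → (2,4); next start ≥ 4 → (5,6); next start ≥ 6 → (6,7); next start ≥ 7 → (11,12); next start ≥ 12 → (13,14); next start ≥ 14 → (15,17).
Selected: (1,2) (2,4) (5,6) (6,7) (11,12) (13,14) (15,17)

14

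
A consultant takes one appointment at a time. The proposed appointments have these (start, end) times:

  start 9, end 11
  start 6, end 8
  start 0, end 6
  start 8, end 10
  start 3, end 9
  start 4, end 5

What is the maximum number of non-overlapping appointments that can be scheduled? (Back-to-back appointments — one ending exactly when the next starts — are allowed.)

Greedy by earliest finish: after sorting by end time, pick each interval compatible with the last pick.
By end time: (4,5), (0,6), (6,8), (3,9), (8,10), (9,11).
Pick (4,5); next start ≥ 5 → (6,8); next start ≥ 8 → (8,10).
Selected 3 appointments.

3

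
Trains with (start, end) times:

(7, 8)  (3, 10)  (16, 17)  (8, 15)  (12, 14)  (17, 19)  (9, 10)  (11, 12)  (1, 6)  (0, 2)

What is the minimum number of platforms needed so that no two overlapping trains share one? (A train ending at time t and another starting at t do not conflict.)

3

The answer is the maximum number of intervals overlapping at any instant.
starts: [0, 1, 3, 7, 8, 9, 11, 12, 16, 17]
ends:   [2, 6, 8, 10, 10, 12, 14, 15, 17, 19]
s0→1 s1→2 e2→1 s3→2 e6→1 s7→2 e8→1 s8→2 s9→3  — peak 3.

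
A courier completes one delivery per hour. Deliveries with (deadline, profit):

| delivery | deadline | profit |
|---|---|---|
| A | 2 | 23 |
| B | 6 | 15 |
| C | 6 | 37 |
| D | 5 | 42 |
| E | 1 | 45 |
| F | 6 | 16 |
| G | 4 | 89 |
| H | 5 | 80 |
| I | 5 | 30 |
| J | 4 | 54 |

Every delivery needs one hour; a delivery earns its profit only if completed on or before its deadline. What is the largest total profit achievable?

347

Profit order: G=89 H=80 J=54 E=45 D=42 C=37 I=30 A=23 F=16 B=15
Assign: G→slot 4, H→slot 5, J→slot 3, E→slot 1, D→slot 2, C→slot 6, I skipped, A skipped, F skipped, B skipped.
Slots: [1:E] [2:D] [3:J] [4:G] [5:H] [6:C]
Profit = 45 + 42 + 54 + 89 + 80 + 37 = 347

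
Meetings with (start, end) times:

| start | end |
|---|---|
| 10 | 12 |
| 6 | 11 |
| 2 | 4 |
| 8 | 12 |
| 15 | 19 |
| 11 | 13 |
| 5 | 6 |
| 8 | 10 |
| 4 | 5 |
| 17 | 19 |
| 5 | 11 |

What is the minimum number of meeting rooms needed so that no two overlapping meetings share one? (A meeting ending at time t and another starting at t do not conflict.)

The answer is the maximum number of intervals overlapping at any instant.
Events (time:±→running): 2:+→1 4:-→0 4:+→1 5:-→0 5:+→1 5:+→2 6:-→1 6:+→2 8:+→3 8:+→4 … peak 4.

4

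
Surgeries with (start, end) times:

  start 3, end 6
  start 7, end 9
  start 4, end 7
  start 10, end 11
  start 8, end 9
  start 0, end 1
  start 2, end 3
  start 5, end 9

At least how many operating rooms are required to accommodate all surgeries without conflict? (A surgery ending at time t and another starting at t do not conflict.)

starts: [0, 2, 3, 4, 5, 7, 8, 10]
ends:   [1, 3, 6, 7, 9, 9, 9, 11]
s0→1 e1→0 s2→1 e3→0 s3→1 s4→2 s5→3  — peak 3.

3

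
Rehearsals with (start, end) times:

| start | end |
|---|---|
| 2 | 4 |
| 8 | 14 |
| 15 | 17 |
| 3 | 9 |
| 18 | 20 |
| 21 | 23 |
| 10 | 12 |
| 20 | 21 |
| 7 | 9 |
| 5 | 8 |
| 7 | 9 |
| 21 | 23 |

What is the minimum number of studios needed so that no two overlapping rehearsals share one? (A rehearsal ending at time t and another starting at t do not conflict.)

4

starts: [2, 3, 5, 7, 7, 8, 10, 15, 18, 20, 21, 21]
ends:   [4, 8, 9, 9, 9, 12, 14, 17, 20, 21, 23, 23]
s2→1 s3→2 e4→1 s5→2 s7→3 s7→4  — peak 4.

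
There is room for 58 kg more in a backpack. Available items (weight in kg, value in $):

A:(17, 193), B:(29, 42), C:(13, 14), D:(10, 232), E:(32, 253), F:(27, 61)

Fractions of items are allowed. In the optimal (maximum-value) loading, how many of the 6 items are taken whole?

Sort by value per unit weight and fill in that order.
Ratios (sorted): D 23.20, A 11.35, E 7.91, F 2.26, B 1.45, C 1.08
take D (10 @ 232); take A (17 @ 193); take 31/32 of E → 245.09. Capacity used 58/58.
2 item(s) taken whole; one partial (take 31/32 of E).

2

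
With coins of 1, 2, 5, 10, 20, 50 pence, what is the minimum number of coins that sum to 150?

Greedy: take as many of the largest coin as possible, then repeat with the remainder.
150 = 3×50
Total coins = 3 = 3

3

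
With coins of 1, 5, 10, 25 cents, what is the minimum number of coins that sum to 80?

80 − 3×25→5 − 1×5→0
Total coins = 3 + 1 = 4

4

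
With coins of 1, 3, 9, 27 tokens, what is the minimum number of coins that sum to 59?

5

Greedy: take as many of the largest coin as possible, then repeat with the remainder.
59 = 2×27 + 1×3 + 2×1
Total coins = 2 + 1 + 2 = 5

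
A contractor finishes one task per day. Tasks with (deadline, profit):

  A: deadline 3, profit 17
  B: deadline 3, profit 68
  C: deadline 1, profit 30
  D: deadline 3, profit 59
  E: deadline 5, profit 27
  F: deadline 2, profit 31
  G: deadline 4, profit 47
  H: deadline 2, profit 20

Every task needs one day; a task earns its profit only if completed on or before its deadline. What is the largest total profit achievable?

Profit order: B=68 D=59 G=47 F=31 C=30 E=27 H=20 A=17
Assign: B→slot 3, D→slot 2, G→slot 4, F→slot 1, C skipped, E→slot 5, H skipped, A skipped.
Slots: [1:F] [2:D] [3:B] [4:G] [5:E]
Profit = 31 + 59 + 68 + 47 + 27 = 232

232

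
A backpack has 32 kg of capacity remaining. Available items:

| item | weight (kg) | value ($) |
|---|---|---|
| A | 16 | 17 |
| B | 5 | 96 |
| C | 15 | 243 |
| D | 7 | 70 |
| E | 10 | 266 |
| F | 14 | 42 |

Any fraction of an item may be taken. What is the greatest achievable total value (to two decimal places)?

Sort by value per unit weight and fill in that order.
Ratios (sorted): E 26.60, B 19.20, C 16.20, D 10.00, F 3.00, A 1.06
take E (10 @ 266); take B (5 @ 96); take C (15 @ 243); take 2/7 of D → 20.00. Capacity used 32/32.
Total value = 625.00

625.00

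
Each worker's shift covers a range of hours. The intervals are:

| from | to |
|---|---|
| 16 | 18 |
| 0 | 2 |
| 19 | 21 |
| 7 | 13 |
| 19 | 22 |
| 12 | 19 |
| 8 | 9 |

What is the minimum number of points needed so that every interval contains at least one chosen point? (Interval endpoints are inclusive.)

4

Process intervals by earliest right end; each time one isn't hit yet, stab at its right endpoint.
By right end: [0,2]  [8,9]  [7,13]  [16,18]  [12,19]  [19,21]  [19,22]
[0,2] uncovered → point at 2; [8,9] uncovered → point at 9; [16,18] uncovered → point at 18; [19,21] uncovered → point at 21.
Points: 2, 9, 18, 21 (4 total).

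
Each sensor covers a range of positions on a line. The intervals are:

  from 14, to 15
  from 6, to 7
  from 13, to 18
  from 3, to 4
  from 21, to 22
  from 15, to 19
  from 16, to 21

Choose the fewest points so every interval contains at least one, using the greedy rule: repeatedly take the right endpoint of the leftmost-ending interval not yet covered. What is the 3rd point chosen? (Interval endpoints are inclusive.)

Sort by right endpoint; whenever an interval is uncovered, place a point at its right end.
Sorted: [3,4] [6,7] [14,15] [13,18] [15,19] [16,21] [21,22]
{[3,4]} hit by 4; {[6,7]} hit by 7; {[14,15],[13,18],[15,19]} hit by 15; {[16,21],[21,22]} hit by 21.
Points: 4, 7, 15, 21 (4 total).

15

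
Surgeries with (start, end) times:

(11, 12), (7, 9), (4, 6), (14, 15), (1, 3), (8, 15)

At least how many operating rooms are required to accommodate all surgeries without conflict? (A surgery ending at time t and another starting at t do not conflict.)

2

Events (time:±→running): 1:+→1 3:-→0 4:+→1 6:-→0 7:+→1 8:+→2 … peak 2.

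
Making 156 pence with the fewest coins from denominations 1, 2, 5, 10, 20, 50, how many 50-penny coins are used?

3

Use the largest denomination that fits, subtract, and repeat.
156 = 3×50 + 1×5 + 1×1
Count of 50: 3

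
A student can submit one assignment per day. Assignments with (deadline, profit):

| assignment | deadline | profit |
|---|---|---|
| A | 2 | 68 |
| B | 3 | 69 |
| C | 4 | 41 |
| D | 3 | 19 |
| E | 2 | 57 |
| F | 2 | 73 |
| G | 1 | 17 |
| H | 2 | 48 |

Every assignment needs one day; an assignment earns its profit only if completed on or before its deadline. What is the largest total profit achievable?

251

By profit: F(d2,73), B(d3,69), A(d2,68), E(d2,57), H(d2,48), C(d4,41), D(d3,19), G(d1,17)
F→slot 2; B→slot 3; A→slot 1; E skipped; H skipped; C→slot 4; D skipped; G skipped.
Profit = 68 + 73 + 69 + 41 = 251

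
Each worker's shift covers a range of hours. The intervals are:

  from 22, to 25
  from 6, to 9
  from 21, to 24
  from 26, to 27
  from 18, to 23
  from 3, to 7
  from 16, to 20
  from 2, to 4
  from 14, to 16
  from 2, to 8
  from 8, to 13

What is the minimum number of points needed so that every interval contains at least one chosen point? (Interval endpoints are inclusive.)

Process intervals by earliest right end; each time one isn't hit yet, stab at its right endpoint.
By right end: [2,4]  [3,7]  [2,8]  [6,9]  [8,13]  [14,16]  [16,20]  [18,23]  [21,24]  [22,25]  [26,27]
[2,4] uncovered → point at 4; [6,9] uncovered → point at 9; [14,16] uncovered → point at 16; [18,23] uncovered → point at 23; [26,27] uncovered → point at 27.
Points: 4, 9, 16, 23, 27 (5 total).

5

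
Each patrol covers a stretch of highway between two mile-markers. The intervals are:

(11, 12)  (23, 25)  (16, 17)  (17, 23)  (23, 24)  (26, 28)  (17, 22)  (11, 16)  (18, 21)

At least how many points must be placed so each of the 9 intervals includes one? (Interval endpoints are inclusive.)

5

Sorted: [11,12] [11,16] [16,17] [18,21] [17,22] [17,23] [23,24] [23,25] [26,28]
{[11,12],[11,16]} hit by 12; {[16,17]} hit by 17; {[18,21],[17,22],[17,23]} hit by 21; {[23,24],[23,25]} hit by 24; {[26,28]} hit by 28.
Points: 12, 17, 21, 24, 28 (5 total).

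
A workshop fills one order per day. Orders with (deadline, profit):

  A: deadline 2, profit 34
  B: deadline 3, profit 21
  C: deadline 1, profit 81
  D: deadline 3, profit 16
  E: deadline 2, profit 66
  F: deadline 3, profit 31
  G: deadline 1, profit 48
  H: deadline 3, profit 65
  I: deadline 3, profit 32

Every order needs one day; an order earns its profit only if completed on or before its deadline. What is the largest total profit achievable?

212

Take jobs in profit order; each goes to the latest open slot no later than its deadline.
Profit order: C=81 E=66 H=65 G=48 A=34 I=32 F=31 B=21 D=16
Assign: C→slot 1, E→slot 2, H→slot 3, G skipped, A skipped, I skipped, F skipped, B skipped, D skipped.
Slots: [1:C] [2:E] [3:H]
Profit = 81 + 66 + 65 = 212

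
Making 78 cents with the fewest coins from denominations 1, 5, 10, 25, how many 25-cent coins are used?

3

78 − 3×25→3 − 3×1→0
Count of 25: 3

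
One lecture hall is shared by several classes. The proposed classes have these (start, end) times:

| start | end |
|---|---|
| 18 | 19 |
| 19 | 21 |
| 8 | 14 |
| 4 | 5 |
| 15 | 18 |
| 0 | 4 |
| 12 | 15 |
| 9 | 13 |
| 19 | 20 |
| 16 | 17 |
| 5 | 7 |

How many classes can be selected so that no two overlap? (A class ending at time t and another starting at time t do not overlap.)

7

Greedy by earliest finish: after sorting by end time, pick each interval compatible with the last pick.
By end time: (0,4), (4,5), (5,7), (9,13), (8,14), (12,15), (16,17), (15,18), (18,19), (19,20), (19,21).
Pick (0,4); next start ≥ 4 → (4,5); next start ≥ 5 → (5,7); next start ≥ 7 → (9,13); next start ≥ 13 → (16,17); next start ≥ 17 → (18,19); next start ≥ 19 → (19,20).
Selected 7 classes.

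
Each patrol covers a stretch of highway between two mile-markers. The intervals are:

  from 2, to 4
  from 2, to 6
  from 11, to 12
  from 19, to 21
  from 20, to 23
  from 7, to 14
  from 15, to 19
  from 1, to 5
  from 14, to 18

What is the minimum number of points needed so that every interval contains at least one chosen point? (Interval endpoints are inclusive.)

By right end: [2,4]  [1,5]  [2,6]  [11,12]  [7,14]  [14,18]  [15,19]  [19,21]  [20,23]
[2,4] uncovered → point at 4; [11,12] uncovered → point at 12; [14,18] uncovered → point at 18; [19,21] uncovered → point at 21.
Points: 4, 12, 18, 21 (4 total).

4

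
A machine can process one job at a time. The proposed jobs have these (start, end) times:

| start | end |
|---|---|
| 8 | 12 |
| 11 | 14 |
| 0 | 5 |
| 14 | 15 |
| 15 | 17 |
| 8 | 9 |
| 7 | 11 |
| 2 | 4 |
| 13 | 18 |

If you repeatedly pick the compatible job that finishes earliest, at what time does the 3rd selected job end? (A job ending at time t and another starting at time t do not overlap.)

By end time: (2,4), (0,5), (8,9), (7,11), (8,12), (11,14), (14,15), (15,17), (13,18).
Pick (2,4); next start ≥ 4 → (8,9); next start ≥ 9 → (11,14); next start ≥ 14 → (14,15); next start ≥ 15 → (15,17).
Selected: (2,4) (8,9) (11,14) (14,15) (15,17)

14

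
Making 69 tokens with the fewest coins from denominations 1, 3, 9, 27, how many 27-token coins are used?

Use the largest denomination that fits, subtract, and repeat.
69 − 2×27→15 − 1×9→6 − 2×3→0
Count of 27: 2

2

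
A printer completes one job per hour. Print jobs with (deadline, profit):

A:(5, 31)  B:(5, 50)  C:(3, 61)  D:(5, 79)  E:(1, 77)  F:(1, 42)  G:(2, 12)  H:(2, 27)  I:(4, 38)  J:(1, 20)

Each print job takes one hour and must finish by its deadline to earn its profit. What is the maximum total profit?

305

Take jobs in profit order; each goes to the latest open slot no later than its deadline.
Profit order: D=79 E=77 C=61 B=50 F=42 I=38 A=31 H=27 J=20 G=12
Assign: D→slot 5, E→slot 1, C→slot 3, B→slot 4, F skipped, I→slot 2, A skipped, H skipped, J skipped, G skipped.
Slots: [1:E] [2:I] [3:C] [4:B] [5:D]
Profit = 77 + 38 + 61 + 50 + 79 = 305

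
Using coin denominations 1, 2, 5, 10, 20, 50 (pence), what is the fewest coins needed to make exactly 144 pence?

Use the largest denomination that fits, subtract, and repeat.
144 = 2×50 + 2×20 + 2×2
Total coins = 2 + 2 + 2 = 6

6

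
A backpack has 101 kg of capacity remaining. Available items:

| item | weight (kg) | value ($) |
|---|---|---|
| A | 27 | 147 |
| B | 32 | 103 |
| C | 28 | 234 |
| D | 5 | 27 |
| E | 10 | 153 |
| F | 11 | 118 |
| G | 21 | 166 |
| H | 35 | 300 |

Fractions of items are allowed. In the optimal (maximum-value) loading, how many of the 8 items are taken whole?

4

Greedy by value/weight ratio, highest first.
Order: E (153/10=15.30) > F (118/11=10.73) > H (300/35=8.57) > C (234/28=8.36) > G (166/21=7.90) > A (147/27=5.44) > D (27/5=5.40) > B (103/32=3.22)
Fill: take E (10 @ 153) → take F (11 @ 118) → take H (35 @ 300) → take C (28 @ 234) → take 17/21 of G → 134.38; 101/101 used.
4 item(s) taken whole; one partial (take 17/21 of G).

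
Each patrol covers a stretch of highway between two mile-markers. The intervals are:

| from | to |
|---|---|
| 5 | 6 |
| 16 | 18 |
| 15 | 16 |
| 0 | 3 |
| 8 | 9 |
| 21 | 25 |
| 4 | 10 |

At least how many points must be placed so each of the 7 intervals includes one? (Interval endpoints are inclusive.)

By right end: [0,3]  [5,6]  [8,9]  [4,10]  [15,16]  [16,18]  [21,25]
[0,3] uncovered → point at 3; [5,6] uncovered → point at 6; [8,9] uncovered → point at 9; [15,16] uncovered → point at 16; [21,25] uncovered → point at 25.
Points: 3, 6, 9, 16, 25 (5 total).

5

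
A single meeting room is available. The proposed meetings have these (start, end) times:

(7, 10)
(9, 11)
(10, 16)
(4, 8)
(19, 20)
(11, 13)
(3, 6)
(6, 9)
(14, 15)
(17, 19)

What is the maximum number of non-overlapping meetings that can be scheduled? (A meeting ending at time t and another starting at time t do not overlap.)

7

By end time: (3,6), (4,8), (6,9), (7,10), (9,11), (11,13), (14,15), (10,16), (17,19), (19,20).
Pick (3,6); next start ≥ 6 → (6,9); next start ≥ 9 → (9,11); next start ≥ 11 → (11,13); next start ≥ 13 → (14,15); next start ≥ 15 → (17,19); next start ≥ 19 → (19,20).
Selected 7 meetings.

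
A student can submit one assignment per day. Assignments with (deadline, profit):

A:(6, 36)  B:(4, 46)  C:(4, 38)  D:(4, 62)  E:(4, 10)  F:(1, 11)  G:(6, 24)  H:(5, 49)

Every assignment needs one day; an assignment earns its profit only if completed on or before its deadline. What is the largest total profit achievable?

Take jobs in profit order; each goes to the latest open slot no later than its deadline.
By profit: D(d4,62), H(d5,49), B(d4,46), C(d4,38), A(d6,36), G(d6,24), F(d1,11), E(d4,10)
D→slot 4; H→slot 5; B→slot 3; C→slot 2; A→slot 6; G→slot 1; F skipped; E skipped.
Profit = 24 + 38 + 46 + 62 + 49 + 36 = 255

255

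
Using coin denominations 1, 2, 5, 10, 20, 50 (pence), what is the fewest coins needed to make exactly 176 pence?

176 − 3×50→26 − 1×20→6 − 1×5→1 − 1×1→0
Total coins = 3 + 1 + 1 + 1 = 6

6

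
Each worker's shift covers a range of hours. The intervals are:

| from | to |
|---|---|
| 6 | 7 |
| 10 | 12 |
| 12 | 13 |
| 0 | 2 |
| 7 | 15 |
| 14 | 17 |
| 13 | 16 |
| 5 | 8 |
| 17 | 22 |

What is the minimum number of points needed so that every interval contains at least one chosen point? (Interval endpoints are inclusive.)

5

By right end: [0,2]  [6,7]  [5,8]  [10,12]  [12,13]  [7,15]  [13,16]  [14,17]  [17,22]
[0,2] uncovered → point at 2; [6,7] uncovered → point at 7; [10,12] uncovered → point at 12; [13,16] uncovered → point at 16; [17,22] uncovered → point at 22.
Points: 2, 7, 12, 16, 22 (5 total).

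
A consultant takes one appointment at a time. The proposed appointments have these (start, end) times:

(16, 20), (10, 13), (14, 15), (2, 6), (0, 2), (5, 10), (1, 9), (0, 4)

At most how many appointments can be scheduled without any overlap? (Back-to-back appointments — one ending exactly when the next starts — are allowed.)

5

By end time: (0,2), (0,4), (2,6), (1,9), (5,10), (10,13), (14,15), (16,20).
Pick (0,2); next start ≥ 2 → (2,6); next start ≥ 6 → (10,13); next start ≥ 13 → (14,15); next start ≥ 15 → (16,20).
Selected 5 appointments.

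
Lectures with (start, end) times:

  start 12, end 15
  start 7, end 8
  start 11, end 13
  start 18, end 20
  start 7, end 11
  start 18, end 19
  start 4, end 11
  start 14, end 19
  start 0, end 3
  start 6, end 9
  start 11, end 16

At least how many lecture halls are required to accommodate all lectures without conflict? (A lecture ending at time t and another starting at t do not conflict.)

starts: [0, 4, 6, 7, 7, 11, 11, 12, 14, 18, 18]
ends:   [3, 8, 9, 11, 11, 13, 15, 16, 19, 19, 20]
s0→1 e3→0 s4→1 s6→2 s7→3 s7→4  — peak 4.

4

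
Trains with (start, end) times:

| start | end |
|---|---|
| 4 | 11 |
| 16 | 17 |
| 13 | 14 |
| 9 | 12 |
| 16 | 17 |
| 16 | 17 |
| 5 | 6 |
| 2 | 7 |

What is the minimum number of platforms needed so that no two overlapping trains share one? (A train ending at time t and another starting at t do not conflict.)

starts: [2, 4, 5, 9, 13, 16, 16, 16]
ends:   [6, 7, 11, 12, 14, 17, 17, 17]
s2→1 s4→2 s5→3  — peak 3.

3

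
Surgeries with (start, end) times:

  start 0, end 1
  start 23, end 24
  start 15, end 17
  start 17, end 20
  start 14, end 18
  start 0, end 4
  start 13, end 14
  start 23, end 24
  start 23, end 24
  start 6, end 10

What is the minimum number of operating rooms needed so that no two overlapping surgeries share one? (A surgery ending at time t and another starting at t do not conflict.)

3

Events (time:±→running): 0:+→1 0:+→2 1:-→1 4:-→0 6:+→1 10:-→0 13:+→1 14:-→0 14:+→1 15:+→2 17:-→1 17:+→2 18:-→1 20:-→0 23:+→1 23:+→2 23:+→3 … peak 3.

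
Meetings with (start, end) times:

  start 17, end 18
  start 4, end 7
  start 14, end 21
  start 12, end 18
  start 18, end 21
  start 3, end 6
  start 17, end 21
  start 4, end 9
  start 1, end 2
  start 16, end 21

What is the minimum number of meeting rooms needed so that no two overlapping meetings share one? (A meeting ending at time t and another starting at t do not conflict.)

The answer is the maximum number of intervals overlapping at any instant.
Events (time:±→running): 1:+→1 2:-→0 3:+→1 4:+→2 4:+→3 6:-→2 7:-→1 9:-→0 12:+→1 14:+→2 16:+→3 17:+→4 17:+→5 … peak 5.

5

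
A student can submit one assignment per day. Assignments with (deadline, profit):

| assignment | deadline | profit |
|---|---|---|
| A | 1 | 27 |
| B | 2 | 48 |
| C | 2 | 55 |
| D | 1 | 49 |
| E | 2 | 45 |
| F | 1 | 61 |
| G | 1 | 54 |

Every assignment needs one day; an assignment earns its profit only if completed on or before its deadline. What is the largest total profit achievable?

116

Sort by profit descending; place each in the latest free slot ≤ its deadline.
Profit order: F=61 C=55 G=54 D=49 B=48 E=45 A=27
Assign: F→slot 1, C→slot 2, G skipped, D skipped, B skipped, E skipped, A skipped.
Slots: [1:F] [2:C]
Profit = 61 + 55 = 116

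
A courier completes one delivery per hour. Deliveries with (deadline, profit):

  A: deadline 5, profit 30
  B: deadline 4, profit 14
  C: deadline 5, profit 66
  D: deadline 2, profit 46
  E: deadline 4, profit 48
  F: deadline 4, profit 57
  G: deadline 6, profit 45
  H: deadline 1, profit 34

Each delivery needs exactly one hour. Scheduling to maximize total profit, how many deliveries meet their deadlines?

Take jobs in profit order; each goes to the latest open slot no later than its deadline.
By profit: C(d5,66), F(d4,57), E(d4,48), D(d2,46), G(d6,45), H(d1,34), A(d5,30), B(d4,14)
C→slot 5; F→slot 4; E→slot 3; D→slot 2; G→slot 6; H→slot 1; A skipped; B skipped.
6 of 8 scheduled.

6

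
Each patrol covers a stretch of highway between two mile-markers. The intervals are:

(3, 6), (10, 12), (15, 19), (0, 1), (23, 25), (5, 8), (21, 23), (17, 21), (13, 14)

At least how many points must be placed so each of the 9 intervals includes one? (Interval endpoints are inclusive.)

6

By right end: [0,1]  [3,6]  [5,8]  [10,12]  [13,14]  [15,19]  [17,21]  [21,23]  [23,25]
[0,1] uncovered → point at 1; [3,6] uncovered → point at 6; [10,12] uncovered → point at 12; [13,14] uncovered → point at 14; [15,19] uncovered → point at 19; [21,23] uncovered → point at 23.
Points: 1, 6, 12, 14, 19, 23 (6 total).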